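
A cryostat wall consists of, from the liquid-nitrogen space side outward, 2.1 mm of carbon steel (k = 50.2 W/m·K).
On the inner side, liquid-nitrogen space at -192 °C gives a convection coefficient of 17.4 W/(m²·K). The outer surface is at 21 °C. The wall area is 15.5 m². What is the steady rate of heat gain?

Model the wall as resistances in series:
R_inner film = 1/(h_i·A) = 1/(17.4×15.5) = 0.003708 K/W
R_carbon steel = L/(kA) = 0.0021/(50.2×15.5) = 2.699×10^-6 K/W
R_total = 0.003711 K/W
Q = ΔT / R_total = 213 / 0.003711

Q ≈ 57400 W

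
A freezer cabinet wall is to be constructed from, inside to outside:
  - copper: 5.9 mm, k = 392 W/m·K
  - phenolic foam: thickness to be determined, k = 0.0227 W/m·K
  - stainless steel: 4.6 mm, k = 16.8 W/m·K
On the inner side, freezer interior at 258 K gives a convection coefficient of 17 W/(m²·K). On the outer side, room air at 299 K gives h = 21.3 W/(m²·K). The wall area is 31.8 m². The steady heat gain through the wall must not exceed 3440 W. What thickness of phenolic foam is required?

L ≈ 6.2 mm

Using the resistance-network approach (series):
R_inner film = 1/(h_i·A) = 1/(17×31.8) = 0.00185 K/W
R_copper = L/(kA) = 0.0059/(392×31.8) = 4.733×10^-7 K/W
R_stainless steel = L/(kA) = 0.0046/(16.8×31.8) = 8.61×10^-6 K/W
R_outer film = 1/(h_o·A) = 1/(21.3×31.8) = 0.001476 K/W
Sum of the known resistances R_other = 0.003335 K/W
Required total resistance R_tot = ΔT/Q_allow = 41/3440 = 0.01192 K/W
R_phenolic foam = R_tot − R_other = 0.008583 K/W
L = R·k·A = 0.008583×0.0227×31.8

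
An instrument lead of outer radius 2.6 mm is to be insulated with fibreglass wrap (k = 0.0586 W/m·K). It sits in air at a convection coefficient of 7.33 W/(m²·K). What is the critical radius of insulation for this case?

For a cylinder r_cr = k/h = 0.0586/7.33
r_cr = 7.99 mm; since the bare radius (2.6 mm) is below r_cr, adding a thin layer of insulation will *increase* heat loss.

r_cr ≈ 7.99 mm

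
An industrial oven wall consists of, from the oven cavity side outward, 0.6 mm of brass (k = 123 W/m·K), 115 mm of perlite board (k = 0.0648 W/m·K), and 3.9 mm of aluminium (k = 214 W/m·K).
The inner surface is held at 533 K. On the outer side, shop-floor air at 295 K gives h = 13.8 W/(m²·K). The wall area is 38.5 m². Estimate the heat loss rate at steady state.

Q ≈ 4960 W

Series thermal resistances:
R_brass = L/(kA) = 0.0006/(123×38.5) = 1.267×10^-7 K/W
R_perlite board = L/(kA) = 0.115/(0.0648×38.5) = 0.0461 K/W
R_aluminium = L/(kA) = 0.0039/(214×38.5) = 4.734×10^-7 K/W
R_outer film = 1/(h_o·A) = 1/(13.8×38.5) = 0.001882 K/W
R_total = 0.04798 K/W
Q = ΔT / R_total = 238 / 0.04798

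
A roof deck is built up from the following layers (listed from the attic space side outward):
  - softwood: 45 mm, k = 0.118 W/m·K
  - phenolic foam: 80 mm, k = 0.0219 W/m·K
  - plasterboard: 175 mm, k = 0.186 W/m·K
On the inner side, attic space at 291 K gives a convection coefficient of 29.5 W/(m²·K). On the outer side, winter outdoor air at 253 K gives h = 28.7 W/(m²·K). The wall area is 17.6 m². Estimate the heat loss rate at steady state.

Q ≈ 133 W

Model the wall as resistances in series:
R_inner film = 1/(h_i·A) = 1/(29.5×17.6) = 0.001926 K/W
R_softwood = L/(kA) = 0.045/(0.118×17.6) = 0.02167 K/W
R_phenolic foam = L/(kA) = 0.08/(0.0219×17.6) = 0.2076 K/W
R_plasterboard = L/(kA) = 0.175/(0.186×17.6) = 0.05346 K/W
R_outer film = 1/(h_o·A) = 1/(28.7×17.6) = 0.00198 K/W
R_total = 0.2866 K/W
Q = ΔT / R_total = 38 / 0.2866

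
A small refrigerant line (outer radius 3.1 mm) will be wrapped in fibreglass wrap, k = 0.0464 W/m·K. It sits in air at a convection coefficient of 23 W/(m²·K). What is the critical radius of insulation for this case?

For a cylinder r_cr = k/h = 0.0464/23
r_cr = 2.02 mm; since the bare radius (3.1 mm) is above r_cr, any added insulation will reduce heat loss.

r_cr ≈ 2.02 mm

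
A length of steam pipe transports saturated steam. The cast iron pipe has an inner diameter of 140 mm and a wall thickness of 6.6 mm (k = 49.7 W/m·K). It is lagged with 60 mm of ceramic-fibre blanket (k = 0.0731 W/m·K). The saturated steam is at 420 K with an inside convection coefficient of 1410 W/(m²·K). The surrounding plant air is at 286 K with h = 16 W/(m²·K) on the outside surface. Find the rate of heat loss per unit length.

For a radial system each layer contributes R = ln(r_out/r_in)/(2πkL); films add R = 1/(hA).
R_inner film = 1/(h_i·2πr₁L) = 1/(1410×2π×0.07×1) = 0.001613 K/W
R_cast iron pipe wall = ln(76.6/70)/(2π×49.7×1) = 2.885×10^-4 K/W
R_ceramic-fibre blanket = ln(136.6/76.6)/(2π×0.0731×1) = 1.259 K/W
R_outer film = 1/(h_o·2πr_oL) = 1/(16×2π×0.1366×1) = 0.07282 K/W
R_total = 1.334 K/W
Q = ΔT/R_total = 134/1.334

q′ ≈ 100 W/m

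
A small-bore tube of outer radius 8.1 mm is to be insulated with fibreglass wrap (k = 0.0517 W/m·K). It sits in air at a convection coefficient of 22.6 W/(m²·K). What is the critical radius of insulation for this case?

For a cylinder r_cr = k/h = 0.0517/22.6
r_cr = 2.29 mm; since the bare radius (8.1 mm) is above r_cr, any added insulation will reduce heat loss.

r_cr ≈ 2.29 mm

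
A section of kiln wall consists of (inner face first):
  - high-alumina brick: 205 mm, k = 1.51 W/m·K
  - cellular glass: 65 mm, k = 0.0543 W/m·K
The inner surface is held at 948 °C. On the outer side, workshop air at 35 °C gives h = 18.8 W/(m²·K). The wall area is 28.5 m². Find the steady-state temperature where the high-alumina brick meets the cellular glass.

Model the wall as resistances in series:
R_high-alumina brick = L/(kA) = 0.205/(1.51×28.5) = 0.004764 K/W
R_cellular glass = L/(kA) = 0.065/(0.0543×28.5) = 0.042 K/W
R_outer film = 1/(h_o·A) = 1/(18.8×28.5) = 0.001866 K/W
R_total = 0.04863 K/W;  Q = ΔT/R_total = 913/0.04863 = 18770 W
T_interface = T_inner − Q·ΣR(inner→interface) = 948 − 18800×0.004764

T ≈ 859 °C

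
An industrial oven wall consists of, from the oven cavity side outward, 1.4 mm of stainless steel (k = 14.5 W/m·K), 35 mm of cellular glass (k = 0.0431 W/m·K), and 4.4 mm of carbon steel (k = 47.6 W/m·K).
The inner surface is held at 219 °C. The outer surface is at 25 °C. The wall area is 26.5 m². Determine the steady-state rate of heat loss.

Model the wall as resistances in series:
R_stainless steel = L/(kA) = 0.0014/(14.5×26.5) = 3.643×10^-6 K/W
R_cellular glass = L/(kA) = 0.035/(0.0431×26.5) = 0.03064 K/W
R_carbon steel = L/(kA) = 0.0044/(47.6×26.5) = 3.488×10^-6 K/W
R_total = 0.03065 K/W
Q = ΔT / R_total = 194 / 0.03065

Q ≈ 6330 W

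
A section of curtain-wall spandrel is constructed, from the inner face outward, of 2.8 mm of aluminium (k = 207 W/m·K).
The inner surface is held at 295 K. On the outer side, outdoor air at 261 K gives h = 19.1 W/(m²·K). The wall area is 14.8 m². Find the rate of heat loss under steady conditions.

Q ≈ 9610 W

Using the resistance-network approach (series):
R_aluminium = L/(kA) = 0.0028/(207×14.8) = 9.14×10^-7 K/W
R_outer film = 1/(h_o·A) = 1/(19.1×14.8) = 0.003538 K/W
R_total = 0.003538 K/W
Q = ΔT / R_total = 34 / 0.003538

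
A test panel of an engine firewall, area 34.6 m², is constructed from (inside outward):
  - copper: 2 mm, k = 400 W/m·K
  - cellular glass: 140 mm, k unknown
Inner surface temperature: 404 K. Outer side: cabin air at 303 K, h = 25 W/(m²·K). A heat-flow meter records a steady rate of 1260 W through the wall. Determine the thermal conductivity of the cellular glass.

Treating each layer as a thermal resistance in series:
R_copper = L/(kA) = 0.002/(400×34.6) = 1.445×10^-7 K/W
R_outer film = 1/(h_o·A) = 1/(25×34.6) = 0.001156 K/W
Sum of known resistances R_other = 0.001156 K/W
Total R = ΔT/Q = 101/1260 = 0.08016 K/W
R_cellular glass = R_total − R_other = 0.079 K/W
k = L/(R·A) = 0.14/(0.079×34.6)

k ≈ 0.0512 W/(m·K)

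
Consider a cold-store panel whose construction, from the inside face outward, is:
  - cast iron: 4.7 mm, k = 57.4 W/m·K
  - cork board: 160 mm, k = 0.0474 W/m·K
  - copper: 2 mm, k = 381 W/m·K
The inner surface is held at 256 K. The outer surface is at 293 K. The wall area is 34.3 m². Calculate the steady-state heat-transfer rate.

Thermal resistances in series:
R_cast iron = L/(kA) = 0.0047/(57.4×34.3) = 2.387×10^-6 K/W
R_cork board = L/(kA) = 0.16/(0.0474×34.3) = 0.09841 K/W
R_copper = L/(kA) = 0.002/(381×34.3) = 1.53×10^-7 K/W
R_total = 0.09841 K/W
Q = ΔT / R_total = 37 / 0.09841

Q ≈ 376 W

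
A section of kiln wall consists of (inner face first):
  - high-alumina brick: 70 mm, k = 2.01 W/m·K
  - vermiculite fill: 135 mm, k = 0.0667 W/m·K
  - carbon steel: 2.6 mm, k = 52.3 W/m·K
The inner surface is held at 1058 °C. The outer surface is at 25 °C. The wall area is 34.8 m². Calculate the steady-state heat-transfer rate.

Q ≈ 17500 W

Model the wall as resistances in series:
R_high-alumina brick = L/(kA) = 0.07/(2.01×34.8) = 0.001001 K/W
R_vermiculite fill = L/(kA) = 0.135/(0.0667×34.8) = 0.05816 K/W
R_carbon steel = L/(kA) = 0.0026/(52.3×34.8) = 1.429×10^-6 K/W
R_total = 0.05916 K/W
Q = ΔT / R_total = 1033 / 0.05916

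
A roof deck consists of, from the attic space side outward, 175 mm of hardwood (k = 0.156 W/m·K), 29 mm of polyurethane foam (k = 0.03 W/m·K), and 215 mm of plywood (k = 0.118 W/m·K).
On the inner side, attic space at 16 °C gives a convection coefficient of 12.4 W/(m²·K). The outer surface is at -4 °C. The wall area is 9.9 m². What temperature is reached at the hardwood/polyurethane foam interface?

Using the resistance-network approach (series):
R_inner film = 1/(h_i·A) = 1/(12.4×9.9) = 0.008146 K/W
R_hardwood = L/(kA) = 0.175/(0.156×9.9) = 0.1133 K/W
R_polyurethane foam = L/(kA) = 0.029/(0.03×9.9) = 0.09764 K/W
R_plywood = L/(kA) = 0.215/(0.118×9.9) = 0.184 K/W
R_total = 0.4031 K/W;  Q = ΔT/R_total = 20/0.4031 = 49.61 W
T_interface = T_inner − Q·ΣR(inner→interface) = 16 − 49.6×0.1215

T ≈ 9.97 °C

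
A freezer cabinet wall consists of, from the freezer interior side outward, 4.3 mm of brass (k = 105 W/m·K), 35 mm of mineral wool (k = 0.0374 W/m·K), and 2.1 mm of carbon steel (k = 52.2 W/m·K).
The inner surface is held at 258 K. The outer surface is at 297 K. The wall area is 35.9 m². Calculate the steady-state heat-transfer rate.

Treating each layer as a thermal resistance in series:
R_brass = L/(kA) = 0.0043/(105×35.9) = 1.141×10^-6 K/W
R_mineral wool = L/(kA) = 0.035/(0.0374×35.9) = 0.02607 K/W
R_carbon steel = L/(kA) = 0.0021/(52.2×35.9) = 1.121×10^-6 K/W
R_total = 0.02607 K/W
Q = ΔT / R_total = 39 / 0.02607

Q ≈ 1500 W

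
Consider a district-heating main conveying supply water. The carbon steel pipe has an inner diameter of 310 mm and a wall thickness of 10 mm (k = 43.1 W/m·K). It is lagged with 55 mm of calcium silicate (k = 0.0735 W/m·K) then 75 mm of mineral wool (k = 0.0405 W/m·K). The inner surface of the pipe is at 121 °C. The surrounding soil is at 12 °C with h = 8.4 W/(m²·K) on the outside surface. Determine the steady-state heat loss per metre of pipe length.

For a radial system each layer contributes R = ln(r_out/r_in)/(2πkL); films add R = 1/(hA).
R_carbon steel pipe wall = ln(165/155)/(2π×43.1×1) = 2.309×10^-4 K/W
R_calcium silicate = ln(220/165)/(2π×0.0735×1) = 0.6229 K/W
R_mineral wool = ln(295/220)/(2π×0.0405×1) = 1.153 K/W
R_outer film = 1/(h_o·2πr_oL) = 1/(8.4×2π×0.295×1) = 0.06423 K/W
R_total = 1.84 K/W
Q = ΔT/R_total = 109/1.84

q′ ≈ 59.2 W/m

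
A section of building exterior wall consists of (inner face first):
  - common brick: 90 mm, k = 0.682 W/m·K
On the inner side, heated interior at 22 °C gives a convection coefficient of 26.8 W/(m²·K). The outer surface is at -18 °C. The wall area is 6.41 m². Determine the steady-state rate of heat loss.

Using the resistance-network approach (series):
R_inner film = 1/(h_i·A) = 1/(26.8×6.41) = 0.005821 K/W
R_common brick = L/(kA) = 0.09/(0.682×6.41) = 0.02059 K/W
R_total = 0.02641 K/W
Q = ΔT / R_total = 40 / 0.02641

Q ≈ 1510 W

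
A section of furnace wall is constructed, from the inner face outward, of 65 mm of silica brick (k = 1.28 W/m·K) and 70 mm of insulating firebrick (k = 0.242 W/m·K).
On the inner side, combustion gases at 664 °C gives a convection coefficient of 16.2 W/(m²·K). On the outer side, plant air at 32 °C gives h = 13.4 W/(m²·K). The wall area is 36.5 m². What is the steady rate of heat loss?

Q ≈ 48400 W

Series thermal resistances:
R_inner film = 1/(h_i·A) = 1/(16.2×36.5) = 0.001691 K/W
R_silica brick = L/(kA) = 0.065/(1.28×36.5) = 0.001391 K/W
R_insulating firebrick = L/(kA) = 0.07/(0.242×36.5) = 0.007925 K/W
R_outer film = 1/(h_o·A) = 1/(13.4×36.5) = 0.002045 K/W
R_total = 0.01305 K/W
Q = ΔT / R_total = 632 / 0.01305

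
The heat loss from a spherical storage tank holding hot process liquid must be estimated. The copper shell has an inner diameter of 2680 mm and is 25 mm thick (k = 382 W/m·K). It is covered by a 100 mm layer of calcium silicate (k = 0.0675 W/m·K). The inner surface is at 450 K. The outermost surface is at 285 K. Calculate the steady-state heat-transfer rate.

Radial (spherical) resistances in series:
R_copper shell = (1/1.34 − 1/1.365)/(4π×382) = 2.847×10^-6 K/W
R_calcium silicate = (1/1.365 − 1/1.465)/(4π×0.0675) = 0.05895 K/W
R_total = 0.05896 K/W
Q = ΔT/R_total = 165/0.05896

Q ≈ 2800 W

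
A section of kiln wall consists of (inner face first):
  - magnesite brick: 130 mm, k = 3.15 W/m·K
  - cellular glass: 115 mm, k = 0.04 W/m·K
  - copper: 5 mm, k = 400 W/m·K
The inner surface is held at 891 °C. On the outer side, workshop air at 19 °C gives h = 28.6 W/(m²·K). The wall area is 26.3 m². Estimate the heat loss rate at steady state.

Series thermal resistances:
R_magnesite brick = L/(kA) = 0.13/(3.15×26.3) = 0.001569 K/W
R_cellular glass = L/(kA) = 0.115/(0.04×26.3) = 0.1093 K/W
R_copper = L/(kA) = 0.005/(400×26.3) = 4.753×10^-7 K/W
R_outer film = 1/(h_o·A) = 1/(28.6×26.3) = 0.001329 K/W
R_total = 0.1122 K/W
Q = ΔT / R_total = 872 / 0.1122

Q ≈ 7770 W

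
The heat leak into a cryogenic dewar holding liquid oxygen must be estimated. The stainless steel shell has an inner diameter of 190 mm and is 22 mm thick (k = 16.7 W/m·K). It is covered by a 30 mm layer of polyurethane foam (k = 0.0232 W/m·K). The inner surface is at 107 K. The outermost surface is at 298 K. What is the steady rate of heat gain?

Radial (spherical) resistances in series:
R_stainless steel shell = (1/0.095 − 1/0.117)/(4π×16.7) = 0.009432 K/W
R_polyurethane foam = (1/0.117 − 1/0.147)/(4π×0.0232) = 5.983 K/W
R_total = 5.992 K/W
Q = ΔT/R_total = 191/5.992

Q ≈ 31.9 W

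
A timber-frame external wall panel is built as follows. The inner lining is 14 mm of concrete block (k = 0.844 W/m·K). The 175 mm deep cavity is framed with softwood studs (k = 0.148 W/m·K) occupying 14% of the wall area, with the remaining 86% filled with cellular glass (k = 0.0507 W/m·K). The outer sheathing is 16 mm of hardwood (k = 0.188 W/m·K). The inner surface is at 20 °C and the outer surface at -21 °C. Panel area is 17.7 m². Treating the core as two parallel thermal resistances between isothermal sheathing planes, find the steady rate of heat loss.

Sheathing layers in series; stud and cavity paths in parallel between them.
R_inner = 0.014/(0.844×17.7) = 9.372×10^-4 K/W
R_stud  = 0.175/(0.148×0.14×17.7) = 0.4772 K/W
R_cav   = 0.175/(0.0507×0.86×17.7) = 0.2268 K/W
1/R_core = 1/R_stud + 1/R_cav → R_core = 0.1537 K/W
R_outer = 0.016/(0.188×17.7) = 0.004808 K/W
R_total = 0.1595 K/W
Q = ΔT/R_total = 41/0.1595

Q ≈ 257 W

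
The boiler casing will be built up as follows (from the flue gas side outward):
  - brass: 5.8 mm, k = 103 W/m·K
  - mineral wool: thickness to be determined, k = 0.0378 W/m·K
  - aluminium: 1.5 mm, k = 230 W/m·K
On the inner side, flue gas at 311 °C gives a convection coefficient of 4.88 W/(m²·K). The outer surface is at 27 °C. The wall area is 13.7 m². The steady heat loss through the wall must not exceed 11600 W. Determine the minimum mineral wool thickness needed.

Model the wall as resistances in series:
R_inner film = 1/(h_i·A) = 1/(4.88×13.7) = 0.01496 K/W
R_brass = L/(kA) = 0.0058/(103×13.7) = 4.11×10^-6 K/W
R_aluminium = L/(kA) = 0.0015/(230×13.7) = 4.76×10^-7 K/W
Sum of the known resistances R_other = 0.01496 K/W
Required total resistance R_tot = ΔT/Q_allow = 284/11600 = 0.02448 K/W
R_mineral wool = R_tot − R_other = 0.009521 K/W
L = R·k·A = 0.009521×0.0378×13.7

L ≈ 4.93 mm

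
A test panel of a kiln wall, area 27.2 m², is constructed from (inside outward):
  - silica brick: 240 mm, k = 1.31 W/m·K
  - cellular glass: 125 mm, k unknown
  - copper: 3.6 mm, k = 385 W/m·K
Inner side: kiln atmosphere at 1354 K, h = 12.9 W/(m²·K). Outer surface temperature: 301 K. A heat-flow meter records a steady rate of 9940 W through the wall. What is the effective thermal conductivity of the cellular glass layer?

k ≈ 0.0477 W/(m·K)

Treating each layer as a thermal resistance in series:
R_inner film = 1/(h_i·A) = 1/(12.9×27.2) = 0.00285 K/W
R_silica brick = L/(kA) = 0.24/(1.31×27.2) = 0.006736 K/W
R_copper = L/(kA) = 0.0036/(385×27.2) = 3.438×10^-7 K/W
Sum of known resistances R_other = 0.009586 K/W
Total R = ΔT/Q = 1053/9940 = 0.1059 K/W
R_cellular glass = R_total − R_other = 0.09635 K/W
k = L/(R·A) = 0.125/(0.09635×27.2)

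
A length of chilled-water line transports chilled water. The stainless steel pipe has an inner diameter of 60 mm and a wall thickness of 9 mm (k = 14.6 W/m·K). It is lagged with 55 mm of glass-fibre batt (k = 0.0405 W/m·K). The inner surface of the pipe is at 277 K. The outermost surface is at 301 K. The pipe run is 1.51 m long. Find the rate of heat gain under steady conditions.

Per-layer cylindrical resistances, series-summed:
R_stainless steel pipe wall = ln(39/30)/(2π×14.6×1.51) = 0.001894 K/W
R_glass-fibre batt = ln(94/39)/(2π×0.0405×1.51) = 2.289 K/W
R_total = 2.291 K/W
Q = ΔT/R_total = 24/2.291

Q ≈ 10.5 W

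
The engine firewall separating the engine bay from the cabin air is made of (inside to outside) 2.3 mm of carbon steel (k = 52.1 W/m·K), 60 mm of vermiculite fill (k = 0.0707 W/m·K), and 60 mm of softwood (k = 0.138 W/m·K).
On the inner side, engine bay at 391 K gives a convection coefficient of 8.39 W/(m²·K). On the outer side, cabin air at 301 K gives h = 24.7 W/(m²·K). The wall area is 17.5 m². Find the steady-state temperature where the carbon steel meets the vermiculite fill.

Thermal resistances in series:
R_inner film = 1/(h_i·A) = 1/(8.39×17.5) = 0.006811 K/W
R_carbon steel = L/(kA) = 0.0023/(52.1×17.5) = 2.523×10^-6 K/W
R_vermiculite fill = L/(kA) = 0.06/(0.0707×17.5) = 0.04849 K/W
R_softwood = L/(kA) = 0.06/(0.138×17.5) = 0.02484 K/W
R_outer film = 1/(h_o·A) = 1/(24.7×17.5) = 0.002313 K/W
R_total = 0.08247 K/W;  Q = ΔT/R_total = 90/0.08247 = 1091 W
T_interface = T_inner − Q·ΣR(inner→interface) = 391 − 1090×0.006813

T ≈ 384 K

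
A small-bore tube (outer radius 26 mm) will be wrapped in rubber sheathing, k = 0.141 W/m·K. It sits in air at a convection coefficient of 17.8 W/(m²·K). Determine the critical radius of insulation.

For a cylinder r_cr = k/h = 0.141/17.8
r_cr = 7.92 mm; since the bare radius (26 mm) is above r_cr, any added insulation will reduce heat loss.

r_cr ≈ 7.92 mm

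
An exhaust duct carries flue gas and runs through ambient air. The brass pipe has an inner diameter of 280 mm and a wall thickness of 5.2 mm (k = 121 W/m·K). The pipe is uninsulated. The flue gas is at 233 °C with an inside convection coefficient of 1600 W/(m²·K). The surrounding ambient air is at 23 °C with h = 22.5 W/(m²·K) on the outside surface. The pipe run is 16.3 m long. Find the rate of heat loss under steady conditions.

Cylindrical conduction, so R = ln(r₂/r₁)/(2πkL) per layer, in series:
R_inner film = 1/(h_i·2πr₁L) = 1/(1600×2π×0.14×16.3) = 4.359×10^-5 K/W
R_brass pipe wall = ln(145.2/140)/(2π×121×16.3) = 2.943×10^-6 K/W
R_outer film = 1/(h_o·2πr_oL) = 1/(22.5×2π×0.1452×16.3) = 0.002989 K/W
R_total = 0.003035 K/W
Q = ΔT/R_total = 210/0.003035

Q ≈ 69200 W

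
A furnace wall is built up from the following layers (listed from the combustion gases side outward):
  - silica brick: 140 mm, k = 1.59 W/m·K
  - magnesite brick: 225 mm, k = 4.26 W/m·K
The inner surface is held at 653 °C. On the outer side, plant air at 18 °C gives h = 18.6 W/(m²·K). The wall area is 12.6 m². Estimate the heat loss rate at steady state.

Q ≈ 41100 W

Using the resistance-network approach (series):
R_silica brick = L/(kA) = 0.14/(1.59×12.6) = 0.006988 K/W
R_magnesite brick = L/(kA) = 0.225/(4.26×12.6) = 0.004192 K/W
R_outer film = 1/(h_o·A) = 1/(18.6×12.6) = 0.004267 K/W
R_total = 0.01545 K/W
Q = ΔT / R_total = 635 / 0.01545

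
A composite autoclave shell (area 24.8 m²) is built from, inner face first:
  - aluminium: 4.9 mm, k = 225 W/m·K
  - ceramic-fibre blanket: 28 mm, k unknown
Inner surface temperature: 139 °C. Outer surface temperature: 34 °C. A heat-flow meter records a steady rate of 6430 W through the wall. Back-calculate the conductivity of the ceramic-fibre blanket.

Using the resistance-network approach (series):
R_aluminium = L/(kA) = 0.0049/(225×24.8) = 8.781×10^-7 K/W
Sum of known resistances R_other = 8.781×10^-7 K/W
Total R = ΔT/Q = 105/6430 = 0.01633 K/W
R_ceramic-fibre blanket = R_total − R_other = 0.01633 K/W
k = L/(R·A) = 0.028/(0.01633×24.8)

k ≈ 0.0691 W/(m·K)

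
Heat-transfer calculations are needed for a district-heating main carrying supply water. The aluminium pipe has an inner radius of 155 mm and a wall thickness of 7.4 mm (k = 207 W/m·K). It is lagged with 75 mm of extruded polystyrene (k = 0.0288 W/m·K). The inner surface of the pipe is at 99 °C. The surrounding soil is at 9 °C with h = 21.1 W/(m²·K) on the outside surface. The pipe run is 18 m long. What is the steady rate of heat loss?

Q ≈ 761 W

For a radial system each layer contributes R = ln(r_out/r_in)/(2πkL); films add R = 1/(hA).
R_aluminium pipe wall = ln(162.4/155)/(2π×207×18) = 1.992×10^-6 K/W
R_extruded polystyrene = ln(237.4/162.4)/(2π×0.0288×18) = 0.1166 K/W
R_outer film = 1/(h_o·2πr_oL) = 1/(21.1×2π×0.2374×18) = 0.001765 K/W
R_total = 0.1183 K/W
Q = ΔT/R_total = 90/0.1183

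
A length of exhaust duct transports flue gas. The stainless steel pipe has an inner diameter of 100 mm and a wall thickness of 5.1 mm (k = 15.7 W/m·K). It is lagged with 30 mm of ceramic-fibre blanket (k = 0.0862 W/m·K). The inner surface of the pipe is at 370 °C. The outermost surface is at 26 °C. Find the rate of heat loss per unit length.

Cylindrical conduction, so R = ln(r₂/r₁)/(2πkL) per layer, in series:
R_stainless steel pipe wall = ln(55.1/50)/(2π×15.7×1) = 9.846×10^-4 K/W
R_ceramic-fibre blanket = ln(85.1/55.1)/(2π×0.0862×1) = 0.8026 K/W
R_total = 0.8035 K/W
Q = ΔT/R_total = 344/0.8035

q′ ≈ 428 W/m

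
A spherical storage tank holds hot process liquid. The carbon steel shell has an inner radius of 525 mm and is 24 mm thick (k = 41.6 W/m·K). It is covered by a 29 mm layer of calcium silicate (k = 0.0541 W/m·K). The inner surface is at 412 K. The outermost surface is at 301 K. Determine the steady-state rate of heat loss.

For a spherical shell R = (1/r₁ − 1/r₂)/(4πk); film R = 1/(h·4πr²). In series:
R_carbon steel shell = (1/0.525 − 1/0.549)/(4π×41.6) = 1.593×10^-4 K/W
R_calcium silicate = (1/0.549 − 1/0.578)/(4π×0.0541) = 0.1344 K/W
R_total = 0.1346 K/W
Q = ΔT/R_total = 111/0.1346

Q ≈ 825 W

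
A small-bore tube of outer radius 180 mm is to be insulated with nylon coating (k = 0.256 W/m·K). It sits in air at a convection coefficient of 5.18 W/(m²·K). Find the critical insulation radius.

For a cylinder r_cr = k/h = 0.256/5.18
r_cr = 49.4 mm; since the bare radius (180 mm) is above r_cr, any added insulation will reduce heat loss.

r_cr ≈ 49.4 mm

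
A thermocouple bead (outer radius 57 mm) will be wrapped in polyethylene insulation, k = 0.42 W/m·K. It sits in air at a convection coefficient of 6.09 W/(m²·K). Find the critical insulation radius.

For a sphere r_cr = 2k/h = 2×0.42/6.09
r_cr = 138 mm; since the bare radius (57 mm) is below r_cr, adding a thin layer of insulation will *increase* heat loss.

r_cr ≈ 138 mm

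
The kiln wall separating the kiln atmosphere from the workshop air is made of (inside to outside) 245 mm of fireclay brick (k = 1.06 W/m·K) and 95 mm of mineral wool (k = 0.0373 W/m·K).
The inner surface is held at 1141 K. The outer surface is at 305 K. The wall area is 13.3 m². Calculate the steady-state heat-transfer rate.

Treating each layer as a thermal resistance in series:
R_fireclay brick = L/(kA) = 0.245/(1.06×13.3) = 0.01738 K/W
R_mineral wool = L/(kA) = 0.095/(0.0373×13.3) = 0.1915 K/W
R_total = 0.2089 K/W
Q = ΔT / R_total = 836 / 0.2089

Q ≈ 4000 W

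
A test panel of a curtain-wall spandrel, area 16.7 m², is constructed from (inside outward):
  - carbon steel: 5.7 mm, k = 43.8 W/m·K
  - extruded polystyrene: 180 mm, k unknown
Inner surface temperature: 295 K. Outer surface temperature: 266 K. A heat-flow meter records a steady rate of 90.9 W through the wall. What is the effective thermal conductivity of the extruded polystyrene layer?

k ≈ 0.0338 W/(m·K)

Thermal resistances in series:
R_carbon steel = L/(kA) = 0.0057/(43.8×16.7) = 7.793×10^-6 K/W
Sum of known resistances R_other = 7.793×10^-6 K/W
Total R = ΔT/Q = 29/90.9 = 0.319 K/W
R_extruded polystyrene = R_total − R_other = 0.319 K/W
k = L/(R·A) = 0.18/(0.319×16.7)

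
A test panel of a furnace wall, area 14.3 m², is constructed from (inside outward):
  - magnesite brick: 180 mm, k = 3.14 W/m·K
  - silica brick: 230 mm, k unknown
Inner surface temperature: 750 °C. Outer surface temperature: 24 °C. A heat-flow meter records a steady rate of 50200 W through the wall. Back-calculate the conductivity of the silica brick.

k ≈ 1.54 W/(m·K)

Series thermal resistances:
R_magnesite brick = L/(kA) = 0.18/(3.14×14.3) = 0.004009 K/W
Sum of known resistances R_other = 0.004009 K/W
Total R = ΔT/Q = 726/50200 = 0.01446 K/W
R_silica brick = R_total − R_other = 0.01045 K/W
k = L/(R·A) = 0.23/(0.01045×14.3)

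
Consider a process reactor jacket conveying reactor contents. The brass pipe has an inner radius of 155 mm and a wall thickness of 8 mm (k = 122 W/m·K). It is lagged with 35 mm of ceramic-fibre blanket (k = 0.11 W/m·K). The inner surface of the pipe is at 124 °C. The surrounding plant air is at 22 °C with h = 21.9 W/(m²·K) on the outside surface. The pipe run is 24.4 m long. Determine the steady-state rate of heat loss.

Q ≈ 7820 W

Radial resistances (cylindrical: R_cond = ln(r_o/r_i)/(2πkL), R_conv = 1/(h·2πrL)):
R_brass pipe wall = ln(163/155)/(2π×122×24.4) = 2.691×10^-6 K/W
R_ceramic-fibre blanket = ln(198/163)/(2π×0.11×24.4) = 0.01153 K/W
R_outer film = 1/(h_o·2πr_oL) = 1/(21.9×2π×0.198×24.4) = 0.001504 K/W
R_total = 0.01304 K/W
Q = ΔT/R_total = 102/0.01304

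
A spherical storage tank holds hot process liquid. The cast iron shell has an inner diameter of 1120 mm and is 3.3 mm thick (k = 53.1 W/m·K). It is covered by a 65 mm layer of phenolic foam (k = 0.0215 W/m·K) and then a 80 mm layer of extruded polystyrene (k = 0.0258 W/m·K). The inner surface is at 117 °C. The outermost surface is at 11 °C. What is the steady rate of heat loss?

Spherical conduction: R = (1/r_in − 1/r_out)/(4πk) per layer; series-sum.
R_cast iron shell = (1/0.56 − 1/0.5633)/(4π×53.1) = 1.568×10^-5 K/W
R_phenolic foam = (1/0.5633 − 1/0.6283)/(4π×0.0215) = 0.6798 K/W
R_extruded polystyrene = (1/0.6283 − 1/0.7083)/(4π×0.0258) = 0.5545 K/W
R_total = 1.234 K/W
Q = ΔT/R_total = 106/1.234

Q ≈ 85.9 W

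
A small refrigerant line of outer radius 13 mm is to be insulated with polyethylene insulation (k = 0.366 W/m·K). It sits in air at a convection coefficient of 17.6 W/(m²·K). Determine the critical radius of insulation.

For a cylinder r_cr = k/h = 0.366/17.6
r_cr = 20.8 mm; since the bare radius (13 mm) is below r_cr, adding a thin layer of insulation will *increase* heat loss.

r_cr ≈ 20.8 mm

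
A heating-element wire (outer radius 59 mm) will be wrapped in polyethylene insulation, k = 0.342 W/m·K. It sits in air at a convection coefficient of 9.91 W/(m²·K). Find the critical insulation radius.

r_cr ≈ 34.5 mm

For a cylinder r_cr = k/h = 0.342/9.91
r_cr = 34.5 mm; since the bare radius (59 mm) is above r_cr, any added insulation will reduce heat loss.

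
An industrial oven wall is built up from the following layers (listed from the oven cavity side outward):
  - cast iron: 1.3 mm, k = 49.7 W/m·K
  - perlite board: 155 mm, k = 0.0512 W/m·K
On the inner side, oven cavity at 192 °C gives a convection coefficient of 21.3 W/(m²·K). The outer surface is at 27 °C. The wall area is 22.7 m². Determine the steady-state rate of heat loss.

Q ≈ 1220 W

Series thermal resistances:
R_inner film = 1/(h_i·A) = 1/(21.3×22.7) = 0.002068 K/W
R_cast iron = L/(kA) = 0.0013/(49.7×22.7) = 1.152×10^-6 K/W
R_perlite board = L/(kA) = 0.155/(0.0512×22.7) = 0.1334 K/W
R_total = 0.1354 K/W
Q = ΔT / R_total = 165 / 0.1354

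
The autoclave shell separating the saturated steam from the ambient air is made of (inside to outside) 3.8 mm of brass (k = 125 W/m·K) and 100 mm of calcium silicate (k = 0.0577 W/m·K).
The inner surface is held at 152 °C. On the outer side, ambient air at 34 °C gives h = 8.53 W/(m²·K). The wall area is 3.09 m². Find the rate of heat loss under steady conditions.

Q ≈ 197 W

Series thermal resistances:
R_brass = L/(kA) = 0.0038/(125×3.09) = 9.838×10^-6 K/W
R_calcium silicate = L/(kA) = 0.1/(0.0577×3.09) = 0.5609 K/W
R_outer film = 1/(h_o·A) = 1/(8.53×3.09) = 0.03794 K/W
R_total = 0.5988 K/W
Q = ΔT / R_total = 118 / 0.5988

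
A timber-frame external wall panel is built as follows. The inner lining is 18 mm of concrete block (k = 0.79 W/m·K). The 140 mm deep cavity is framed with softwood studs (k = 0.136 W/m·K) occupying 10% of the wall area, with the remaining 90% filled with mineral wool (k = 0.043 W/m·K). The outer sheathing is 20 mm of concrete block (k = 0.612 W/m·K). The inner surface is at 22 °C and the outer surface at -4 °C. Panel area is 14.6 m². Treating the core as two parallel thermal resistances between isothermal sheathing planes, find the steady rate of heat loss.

Q ≈ 139 W

Sheathing layers in series; stud and cavity paths in parallel between them.
R_inner = 0.018/(0.79×14.6) = 0.001561 K/W
R_stud  = 0.14/(0.136×0.1×14.6) = 0.7051 K/W
R_cav   = 0.14/(0.043×0.9×14.6) = 0.2478 K/W
1/R_core = 1/R_stud + 1/R_cav → R_core = 0.1833 K/W
R_outer = 0.02/(0.612×14.6) = 0.002238 K/W
R_total = 0.1871 K/W
Q = ΔT/R_total = 26/0.1871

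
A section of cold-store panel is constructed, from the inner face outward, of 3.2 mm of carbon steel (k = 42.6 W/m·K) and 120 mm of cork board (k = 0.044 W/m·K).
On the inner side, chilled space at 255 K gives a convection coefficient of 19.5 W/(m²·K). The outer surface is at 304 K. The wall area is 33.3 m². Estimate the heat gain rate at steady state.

Treating each layer as a thermal resistance in series:
R_inner film = 1/(h_i·A) = 1/(19.5×33.3) = 0.00154 K/W
R_carbon steel = L/(kA) = 0.0032/(42.6×33.3) = 2.256×10^-6 K/W
R_cork board = L/(kA) = 0.12/(0.044×33.3) = 0.0819 K/W
R_total = 0.08344 K/W
Q = ΔT / R_total = 49 / 0.08344

Q ≈ 587 W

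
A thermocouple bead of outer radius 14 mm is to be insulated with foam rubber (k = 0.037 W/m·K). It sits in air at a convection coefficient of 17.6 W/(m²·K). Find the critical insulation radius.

r_cr ≈ 4.2 mm

For a sphere r_cr = 2k/h = 2×0.037/17.6
r_cr = 4.2 mm; since the bare radius (14 mm) is above r_cr, any added insulation will reduce heat loss.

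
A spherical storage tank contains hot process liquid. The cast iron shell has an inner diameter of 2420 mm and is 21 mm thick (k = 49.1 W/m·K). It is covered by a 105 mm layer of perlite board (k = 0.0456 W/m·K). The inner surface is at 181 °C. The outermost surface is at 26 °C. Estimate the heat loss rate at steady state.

Radial (spherical) resistances in series:
R_cast iron shell = (1/1.21 − 1/1.231)/(4π×49.1) = 2.285×10^-5 K/W
R_perlite board = (1/1.231 − 1/1.336)/(4π×0.0456) = 0.1114 K/W
R_total = 0.1114 K/W
Q = ΔT/R_total = 155/0.1114

Q ≈ 1390 W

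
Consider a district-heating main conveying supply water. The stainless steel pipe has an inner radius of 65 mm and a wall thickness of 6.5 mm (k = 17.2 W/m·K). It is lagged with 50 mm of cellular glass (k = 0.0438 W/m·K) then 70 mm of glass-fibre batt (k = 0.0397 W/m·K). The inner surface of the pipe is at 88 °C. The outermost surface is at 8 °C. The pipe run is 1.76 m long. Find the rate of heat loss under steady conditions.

Q ≈ 37.5 W

Treating each annulus and film as a series resistance:
R_stainless steel pipe wall = ln(71.5/65)/(2π×17.2×1.76) = 5.011×10^-4 K/W
R_cellular glass = ln(121.5/71.5)/(2π×0.0438×1.76) = 1.095 K/W
R_glass-fibre batt = ln(191.5/121.5)/(2π×0.0397×1.76) = 1.036 K/W
R_total = 2.132 K/W
Q = ΔT/R_total = 80/2.132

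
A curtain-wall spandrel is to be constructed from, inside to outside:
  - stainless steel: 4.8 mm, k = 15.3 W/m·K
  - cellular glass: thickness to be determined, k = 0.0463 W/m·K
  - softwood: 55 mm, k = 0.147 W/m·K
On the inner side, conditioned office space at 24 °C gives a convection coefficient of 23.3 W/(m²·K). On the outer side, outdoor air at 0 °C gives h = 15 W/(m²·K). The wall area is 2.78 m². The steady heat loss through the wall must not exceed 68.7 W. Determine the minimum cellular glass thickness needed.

Treating each layer as a thermal resistance in series:
R_inner film = 1/(h_i·A) = 1/(23.3×2.78) = 0.01544 K/W
R_stainless steel = L/(kA) = 0.0048/(15.3×2.78) = 1.129×10^-4 K/W
R_softwood = L/(kA) = 0.055/(0.147×2.78) = 0.1346 K/W
R_outer film = 1/(h_o·A) = 1/(15×2.78) = 0.02398 K/W
Sum of the known resistances R_other = 0.1741 K/W
Required total resistance R_tot = ΔT/Q_allow = 24/68.7 = 0.3493 K/W
R_cellular glass = R_tot − R_other = 0.1752 K/W
L = R·k·A = 0.1752×0.0463×2.78

L ≈ 22.6 mm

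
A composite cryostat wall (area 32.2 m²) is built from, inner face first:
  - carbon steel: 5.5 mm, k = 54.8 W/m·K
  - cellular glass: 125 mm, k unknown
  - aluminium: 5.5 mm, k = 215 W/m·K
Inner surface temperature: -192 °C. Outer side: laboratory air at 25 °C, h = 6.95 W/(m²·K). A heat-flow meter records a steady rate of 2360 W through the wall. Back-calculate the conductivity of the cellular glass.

k ≈ 0.0444 W/(m·K)

Thermal resistances in series:
R_carbon steel = L/(kA) = 0.0055/(54.8×32.2) = 3.117×10^-6 K/W
R_aluminium = L/(kA) = 0.0055/(215×32.2) = 7.945×10^-7 K/W
R_outer film = 1/(h_o·A) = 1/(6.95×32.2) = 0.004468 K/W
Sum of known resistances R_other = 0.004472 K/W
Total R = ΔT/Q = 217/2360 = 0.09195 K/W
R_cellular glass = R_total − R_other = 0.08748 K/W
k = L/(R·A) = 0.125/(0.08748×32.2)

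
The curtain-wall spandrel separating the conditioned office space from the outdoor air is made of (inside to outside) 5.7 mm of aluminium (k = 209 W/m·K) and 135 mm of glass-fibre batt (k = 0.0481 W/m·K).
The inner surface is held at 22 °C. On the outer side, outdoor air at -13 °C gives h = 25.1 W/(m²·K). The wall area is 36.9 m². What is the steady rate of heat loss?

Q ≈ 454 W

Using the resistance-network approach (series):
R_aluminium = L/(kA) = 0.0057/(209×36.9) = 7.391×10^-7 K/W
R_glass-fibre batt = L/(kA) = 0.135/(0.0481×36.9) = 0.07606 K/W
R_outer film = 1/(h_o·A) = 1/(25.1×36.9) = 0.00108 K/W
R_total = 0.07714 K/W
Q = ΔT / R_total = 35 / 0.07714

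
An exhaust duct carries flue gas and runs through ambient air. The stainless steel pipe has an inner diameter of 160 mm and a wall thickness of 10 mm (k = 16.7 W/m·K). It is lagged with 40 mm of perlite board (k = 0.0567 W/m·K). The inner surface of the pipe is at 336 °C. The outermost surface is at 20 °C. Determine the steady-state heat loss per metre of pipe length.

Radial resistances (cylindrical: R_cond = ln(r_o/r_i)/(2πkL), R_conv = 1/(h·2πrL)):
R_stainless steel pipe wall = ln(90/80)/(2π×16.7×1) = 0.001123 K/W
R_perlite board = ln(130/90)/(2π×0.0567×1) = 1.032 K/W
R_total = 1.033 K/W
Q = ΔT/R_total = 316/1.033

q′ ≈ 306 W/m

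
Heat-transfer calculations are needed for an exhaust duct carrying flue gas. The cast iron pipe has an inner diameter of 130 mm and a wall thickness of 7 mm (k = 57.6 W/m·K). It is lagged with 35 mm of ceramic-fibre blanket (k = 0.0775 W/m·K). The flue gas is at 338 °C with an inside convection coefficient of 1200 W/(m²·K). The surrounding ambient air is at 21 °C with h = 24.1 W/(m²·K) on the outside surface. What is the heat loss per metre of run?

q′ ≈ 361 W/m

For a radial system each layer contributes R = ln(r_out/r_in)/(2πkL); films add R = 1/(hA).
R_inner film = 1/(h_i·2πr₁L) = 1/(1200×2π×0.065×1) = 0.00204 K/W
R_cast iron pipe wall = ln(72/65)/(2π×57.6×1) = 2.826×10^-4 K/W
R_ceramic-fibre blanket = ln(107/72)/(2π×0.0775×1) = 0.8136 K/W
R_outer film = 1/(h_o·2πr_oL) = 1/(24.1×2π×0.107×1) = 0.06172 K/W
R_total = 0.8776 K/W
Q = ΔT/R_total = 317/0.8776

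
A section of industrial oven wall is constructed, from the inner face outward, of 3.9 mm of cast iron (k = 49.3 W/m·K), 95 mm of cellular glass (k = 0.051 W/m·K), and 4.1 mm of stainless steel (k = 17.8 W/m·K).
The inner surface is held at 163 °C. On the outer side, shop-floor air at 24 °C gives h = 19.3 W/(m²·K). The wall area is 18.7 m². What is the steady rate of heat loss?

Q ≈ 1360 W

Thermal resistances in series:
R_cast iron = L/(kA) = 0.0039/(49.3×18.7) = 4.23×10^-6 K/W
R_cellular glass = L/(kA) = 0.095/(0.051×18.7) = 0.09961 K/W
R_stainless steel = L/(kA) = 0.0041/(17.8×18.7) = 1.232×10^-5 K/W
R_outer film = 1/(h_o·A) = 1/(19.3×18.7) = 0.002771 K/W
R_total = 0.1024 K/W
Q = ΔT / R_total = 139 / 0.1024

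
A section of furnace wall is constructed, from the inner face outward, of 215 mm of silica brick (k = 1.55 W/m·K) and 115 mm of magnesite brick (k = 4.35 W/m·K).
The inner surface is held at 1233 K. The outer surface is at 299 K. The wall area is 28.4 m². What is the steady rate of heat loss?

Thermal resistances in series:
R_silica brick = L/(kA) = 0.215/(1.55×28.4) = 0.004884 K/W
R_magnesite brick = L/(kA) = 0.115/(4.35×28.4) = 9.309×10^-4 K/W
R_total = 0.005815 K/W
Q = ΔT / R_total = 934 / 0.005815

Q ≈ 161000 W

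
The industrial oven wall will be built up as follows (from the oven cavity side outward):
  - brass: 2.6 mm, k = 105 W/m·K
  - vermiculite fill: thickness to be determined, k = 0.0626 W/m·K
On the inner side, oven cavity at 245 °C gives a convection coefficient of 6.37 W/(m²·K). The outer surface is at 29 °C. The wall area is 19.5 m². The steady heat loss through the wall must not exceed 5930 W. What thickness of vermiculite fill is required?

L ≈ 34.6 mm

Model the wall as resistances in series:
R_inner film = 1/(h_i·A) = 1/(6.37×19.5) = 0.008051 K/W
R_brass = L/(kA) = 0.0026/(105×19.5) = 1.27×10^-6 K/W
Sum of the known resistances R_other = 0.008052 K/W
Required total resistance R_tot = ΔT/Q_allow = 216/5930 = 0.03642 K/W
R_vermiculite fill = R_tot − R_other = 0.02837 K/W
L = R·k·A = 0.02837×0.0626×19.5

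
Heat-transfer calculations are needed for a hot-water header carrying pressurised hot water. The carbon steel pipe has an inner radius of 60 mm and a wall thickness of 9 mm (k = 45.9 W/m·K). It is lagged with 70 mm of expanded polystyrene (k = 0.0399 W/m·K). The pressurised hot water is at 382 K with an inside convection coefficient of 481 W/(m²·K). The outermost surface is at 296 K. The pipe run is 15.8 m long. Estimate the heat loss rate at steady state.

Per-layer cylindrical resistances, series-summed:
R_inner film = 1/(h_i·2πr₁L) = 1/(481×2π×0.06×15.8) = 3.49×10^-4 K/W
R_carbon steel pipe wall = ln(69/60)/(2π×45.9×15.8) = 3.067×10^-5 K/W
R_expanded polystyrene = ln(139/69)/(2π×0.0399×15.8) = 0.1768 K/W
R_total = 0.1772 K/W
Q = ΔT/R_total = 86/0.1772

Q ≈ 485 W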